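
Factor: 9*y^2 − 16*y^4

−y^2*(4*y + 3)*(4*y − 3)

Pull out the common factor y^2, leaving −16*y^2 + 9.
Recognize a difference of squares with the parts 3 and 4*y.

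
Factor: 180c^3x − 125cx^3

5cx(6c + 5x)(6c − 5x)

Every term has a factor of 5cx. Then 36c^2 − 25x^2 = (6c)² − (5x)².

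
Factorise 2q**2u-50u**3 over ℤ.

Pull out the common factor 2u; q**2-25u**2 is a difference of squares.

2u(q+5u)(q-5u)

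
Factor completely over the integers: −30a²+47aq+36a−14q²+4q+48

−(5a−2q+4)(6a−7q−12)

Group: −5a(6a−7q−12) + (2q−4)(6a−7q−12); both groups contain (6a−7q−12).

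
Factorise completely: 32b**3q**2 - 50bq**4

2bq**2(4b + 5q)(4b - 5q)

Every term has a factor of 2bq**2. Then 16b**2 - 25q**2 = (4b)² − (5q)².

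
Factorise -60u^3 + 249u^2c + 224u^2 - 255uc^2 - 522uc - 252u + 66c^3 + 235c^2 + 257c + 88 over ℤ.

Group: 15u(-4u^2 + 15uc + 12u - 11c^2 - 19c - 8) + (-6c - 11)(-4u^2 + 15uc + 12u - 11c^2 - 19c - 8); both groups contain (-4u^2 + 15uc + 12u - 11c^2 - 19c - 8), so (15u - 6c - 11) is a factor with cofactor -4u^2 + 15uc + 12u - 11c^2 - 19c - 8.
The cofactor groups again: -4u^2 + 15uc + 12u - 11c^2 - 19c - 8 = -u(4u - 11c - 8) + (c + 1)(4u - 11c - 8); both groups contain (4u - 11c - 8), giving -(u - c - 1)(4u - 11c - 8).

-(4u - 11c - 8)(15u - 6c - 11)(u - c - 1)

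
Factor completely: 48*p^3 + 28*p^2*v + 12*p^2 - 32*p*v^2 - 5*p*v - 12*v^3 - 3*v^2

Group: 4*p*(12*p^2 + 16*p*v + 3*p + 4*v^2 + v) - 3*v*(12*p^2 + 16*p*v + 3*p + 4*v^2 + v); both groups contain (12*p^2 + 16*p*v + 3*p + 4*v^2 + v), so (4*p - 3*v) is a factor with cofactor 12*p^2 + 16*p*v + 3*p + 4*v^2 + v.
The cofactor groups again: 12*p^2 + 16*p*v + 3*p + 4*v^2 + v = 4*p*(3*p + v) + (4*v + 1)*(3*p + v); both groups contain (3*p + v), giving (4*p + 4*v + 1)*(3*p + v).

(3*p + v)*(4*p + 4*v + 1)*(4*p - 3*v)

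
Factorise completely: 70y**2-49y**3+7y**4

Pull out the common factor 7y**2, then factor the remaining trinomial.

7y**2(y-2)(y-5)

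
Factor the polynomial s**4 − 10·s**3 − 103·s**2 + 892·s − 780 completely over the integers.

By the rational root theorem, s = 6 is a root, giving the factor (s − 6) and quotient s**3 − 4·s**2 − 127·s + 130.
Then s = 1 is a root, so (s − 1) divides it; the quotient is s**2 − 3·s − 130.
The remaining quadratic factors as (s + 10)(s − 13).

(s + 10)·(s − 1)·(s − 13)·(s − 6)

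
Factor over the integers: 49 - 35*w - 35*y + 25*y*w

(5*w - 7)*(5*y - 7)

Group as (25*y*w - 35*y) + (-35*w + 49) = 5*y*(5*w - 7) - 7*(5*w - 7).
Both groups share the factor (5*w - 7).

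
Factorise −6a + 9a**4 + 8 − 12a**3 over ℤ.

Group as (9a**4 − 6a) + (−12a**3 + 8) = 3a(3a**3 − 2) − 4(3a**3 − 2).
Both groups share the factor (3a**3 − 2).

(3a − 4)(3a**3 − 2)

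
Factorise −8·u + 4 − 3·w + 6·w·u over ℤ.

Group as (6·w·u − 3·w) + (−8·u + 4) = 3·w·(2·u − 1) − 4·(2·u − 1).
Both groups share the factor (2·u − 1).

(2·u − 1)·(3·w − 4)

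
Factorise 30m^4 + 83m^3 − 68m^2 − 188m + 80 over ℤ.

(2m + 5)(3m − 4)(5m − 2)(m + 2)

Trying the rational-root candidates, m = 4/3 is a root, so (3m − 4) divides it; the quotient is 10m^3 + 41m^2 + 32m − 20.
Continuing, m = 2/5 is a root, giving the factor (5m − 2) and quotient 2m^2 + 9m + 10.
The remaining quadratic factors as (m + 2)(2m + 5).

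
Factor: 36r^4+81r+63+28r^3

Group as (36r^4+81r) + (28r^3+63) = 9r(4r^3+9) + 7(4r^3+9).
Both groups share the factor (4r^3+9).

(9r+7)(4r^3+9)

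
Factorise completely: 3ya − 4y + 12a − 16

Group as (3ya − 4y) + (12a − 16) = y(3a − 4) + 4(3a − 4).
Both groups share the factor (3a − 4).

(3a − 4)(y + 4)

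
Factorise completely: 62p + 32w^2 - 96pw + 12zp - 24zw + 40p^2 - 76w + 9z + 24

(3z + 10p - 4w + 8)(4p - 8w + 3)

Group: 4p(3z + 10p - 4w + 8) + (-8w + 3)(3z + 10p - 4w + 8); both groups contain (3z + 10p - 4w + 8).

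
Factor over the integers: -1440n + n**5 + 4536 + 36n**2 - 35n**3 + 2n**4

Trying the rational-root candidates, n = 6 is a root, so (n - 6) is a factor; dividing leaves n**4 + 8n**3 + 13n**2 + 114n - 756.
Continuing, n = 3 is a root, so (n - 3) is a factor; dividing leaves n**3 + 11n**2 + 46n + 252.
Continuing, n = -9 is a root, so (n + 9) is a factor; dividing leaves n**2 + 2n + 28.
The quadratic n**2 + 2n + 28 has discriminant -108 < 0 and is irreducible over ℤ.

(n + 9)(n - 3)(n - 6)(n**2 + 2n + 28)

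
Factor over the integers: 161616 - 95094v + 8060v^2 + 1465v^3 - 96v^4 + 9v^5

(3v - 13)(3v - 7)(v + 8)(v^2 - 12v + 222)

By the rational root theorem, v = 13/3 is a root, so (3v - 13) divides it; the quotient is 3v^4 - 19v^3 + 406v^2 + 4446v - 12432.
Then v = -8 is a root, so (v + 8) is a factor; dividing leaves 3v^3 - 43v^2 + 750v - 1554.
Next, v = 7/3 is a root, so (3v - 7) divides it; the quotient is v^2 - 12v + 222.
The quadratic v^2 - 12v + 222 has discriminant -744 < 0 and is irreducible over ℤ.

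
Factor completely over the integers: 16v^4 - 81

(2v + 3)(2v - 3)(4v^2 + 9)

Write as (4v^2)² − (9)², then factor 4v^2 - 9 once more.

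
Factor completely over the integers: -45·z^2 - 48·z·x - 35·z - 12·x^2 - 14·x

-(5·z + 2·x)·(9·z + 6·x + 7)

Group: -5·z·(9·z + 6·x + 7) - 2·x·(9·z + 6·x + 7); both groups contain (9·z + 6·x + 7).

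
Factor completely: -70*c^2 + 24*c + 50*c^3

Pull out the common factor 2*c, then factor the remaining trinomial.

2*c*(5*c - 3)*(5*c - 4)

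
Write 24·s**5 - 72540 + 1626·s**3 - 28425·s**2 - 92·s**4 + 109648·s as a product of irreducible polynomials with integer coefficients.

By the rational root theorem, s = 9/2 is a root, so (2·s - 9) is a factor; dividing leaves 12·s**4 + 8·s**3 + 849·s**2 - 10392·s + 8060.
Next, s = 5/6 is a root, so (6·s - 5) is a factor; dividing leaves 2·s**3 + 3·s**2 + 144·s - 1612.
Then s = 13/2 is a root, so (2·s - 13) divides it; the quotient is s**2 + 8·s + 124.
The quadratic s**2 + 8·s + 124 has discriminant -432 < 0 and is irreducible over ℤ.

(2·s - 13)·(2·s - 9)·(6·s - 5)·(s**2 + 8·s + 124)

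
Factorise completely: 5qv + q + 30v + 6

(5v + 1)(q + 6)

Group as (5qv + q) + (30v + 6) = q(5v + 1) + 6(5v + 1).
Both groups share the factor (5v + 1).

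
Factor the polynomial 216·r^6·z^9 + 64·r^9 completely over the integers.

Factor out 8·r^6 first: what remains is 8·r^3 + 27·z^9.
Recognize a sum of cubes with the parts 3·z^3 and 2·r.

8·r^6·(2·r + 3·z^3)·(4·r^2 − 6·r·z^3 + 9·z^6)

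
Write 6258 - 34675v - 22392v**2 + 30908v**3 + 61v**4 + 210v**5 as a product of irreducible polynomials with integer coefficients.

(5v - 7)(6v - 1)(7v + 6)(v**2 + v + 149)

Among the possible rational roots, v = 1/6 is a root, so (6v - 1) is a factor; dividing leaves 35v**4 + 16v**3 + 5154v**2 - 2873v - 6258.
Continuing, v = -6/7 is a root, giving the factor (7v + 6) and quotient 5v**3 - 2v**2 + 738v - 1043.
Then v = 7/5 is a root, so (5v - 7) is a factor; dividing leaves v**2 + v + 149.
The quadratic v**2 + v + 149 has discriminant -595 < 0 and is irreducible over ℤ.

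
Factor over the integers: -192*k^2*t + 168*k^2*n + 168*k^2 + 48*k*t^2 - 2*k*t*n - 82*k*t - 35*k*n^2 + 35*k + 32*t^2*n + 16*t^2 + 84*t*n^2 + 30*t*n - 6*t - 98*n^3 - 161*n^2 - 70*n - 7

-(8*t - 7*n - 7)*(3*k + 2*n + 1)*(8*k - 2*t - 7*n - 1)

Group: 8*t*(-24*k^2 + 6*k*t + 5*k*n - 5*k + 4*t*n + 2*t + 14*n^2 + 9*n + 1) + (-7*n - 7)*(-24*k^2 + 6*k*t + 5*k*n - 5*k + 4*t*n + 2*t + 14*n^2 + 9*n + 1); both groups contain (-24*k^2 + 6*k*t + 5*k*n - 5*k + 4*t*n + 2*t + 14*n^2 + 9*n + 1), so (8*t - 7*n - 7) is a factor with cofactor -24*k^2 + 6*k*t + 5*k*n - 5*k + 4*t*n + 2*t + 14*n^2 + 9*n + 1.
The cofactor groups again: -24*k^2 + 6*k*t + 5*k*n - 5*k + 4*t*n + 2*t + 14*n^2 + 9*n + 1 = -3*k*(8*k - 2*t - 7*n - 1) + (-2*n - 1)*(8*k - 2*t - 7*n - 1); both groups contain (8*k - 2*t - 7*n - 1), giving -(3*k + 2*n + 1)*(8*k - 2*t - 7*n - 1).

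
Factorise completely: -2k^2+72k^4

2k^2(6k+1)(6k-1)

Pull out the common factor 2k^2; 36k^2-1 is a difference of squares.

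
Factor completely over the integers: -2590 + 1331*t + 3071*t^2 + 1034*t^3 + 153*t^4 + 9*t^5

(3*t + 5)*(3*t - 2)*(t + 7)*(t^2 + 9*t + 37)

By the rational root theorem, t = 2/3 is a root, so (3*t - 2) divides it; the quotient is 3*t^4 + 53*t^3 + 380*t^2 + 1277*t + 1295.
Continuing, t = -7 is a root, giving the factor (t + 7) and quotient 3*t^3 + 32*t^2 + 156*t + 185.
Continuing, t = -5/3 is a root, so (3*t + 5) divides it; the quotient is t^2 + 9*t + 37.
The quadratic t^2 + 9*t + 37 has discriminant -67 < 0 and is irreducible over ℤ.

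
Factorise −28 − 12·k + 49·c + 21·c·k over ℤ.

Group as (21·c·k + 49·c) + (−12·k − 28) = 7·c·(3·k + 7) − 4·(3·k + 7).
Both groups share the factor (3·k + 7).

(3·k + 7)·(7·c − 4)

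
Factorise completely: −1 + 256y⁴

(4y + 1)(4y − 1)(16y² + 1)

Difference of squares twice: with A = 4y and B = 1, A⁴ − B⁴ = (A² − B²)(A² + B²), and A² − B² factors again.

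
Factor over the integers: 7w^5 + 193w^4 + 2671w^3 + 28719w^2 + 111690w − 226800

Testing divisors of the constant over divisors of the leading coefficient, w = −9 is a root, so (w + 9) divides it; the quotient is 7w^4 + 130w^3 + 1501w^2 + 15210w − 25200.
Continuing, w = 10/7 is a root, so (7w − 10) is a factor; dividing leaves w^3 + 20w^2 + 243w + 2520.
Next, w = −15 is a root, giving the factor (w + 15) and quotient w^2 + 5w + 168.
The quadratic w^2 + 5w + 168 has discriminant −647 < 0 and is irreducible over ℤ.

(7w − 10)(w + 15)(w + 9)(w^2 + 5w + 168)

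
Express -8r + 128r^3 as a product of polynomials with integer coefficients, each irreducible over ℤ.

Factor out 8r, leaving 16r^2 - 1, which is a difference of two squares.

8r(4r + 1)(4r - 1)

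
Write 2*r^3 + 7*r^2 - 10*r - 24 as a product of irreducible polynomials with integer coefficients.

Among the possible rational roots, r = 2 is a root, giving the factor (r - 2) and quotient 2*r^2 + 11*r + 12.
The remaining quadratic factors as (2*r + 3)(r + 4).

(2*r + 3)*(r + 4)*(r - 2)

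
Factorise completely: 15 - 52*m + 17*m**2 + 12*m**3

Among the possible rational roots, m = 5/4 is a root, so (4*m - 5) is a factor; dividing leaves 3*m**2 + 8*m - 3.
The remaining quadratic factors as (m + 3)(3*m - 1).

(3*m - 1)*(4*m - 5)*(m + 3)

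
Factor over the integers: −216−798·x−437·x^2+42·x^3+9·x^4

By the rational root theorem, x = −9 is a root, so (x+9) divides it; the quotient is 9·x^3−39·x^2−86·x−24.
Next, x = 6 is a root, so (x−6) divides it; the quotient is 9·x^2+15·x+4.
The remaining quadratic factors as (3·x+1)(3·x+4).

(3·x+1)·(3·x+4)·(x+9)·(x−6)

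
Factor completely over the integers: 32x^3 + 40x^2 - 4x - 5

Group as (32x^3 - 4x) + (40x^2 - 5) = 4x(8x^2 - 1) + 5(8x^2 - 1).
Both groups share the factor (8x^2 - 1).

(4x + 5)(8x^2 - 1)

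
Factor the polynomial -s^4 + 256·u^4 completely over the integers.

Write as (16·u^2)² − (s^2)², then factor 16·u^2 - s^2 once more.

(4·u - s)·(4·u + s)·(16·u^2 + s^2)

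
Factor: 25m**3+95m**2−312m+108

(5m−2)(5m−9)(m+6)

Trying the rational-root candidates, m = 2/5 is a root, so (5m−2) divides it; the quotient is 5m**2+21m−54.
The remaining quadratic factors as (m+6)(5m−9).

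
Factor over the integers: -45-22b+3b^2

(3b+5)(b-9)

Need a pair with product 3·(-45) = -135 and sum -22: that's -27 and 5.
Split the middle term: 3b^2-27b + 5b-45 = 3b(b-9) + 5(b-9).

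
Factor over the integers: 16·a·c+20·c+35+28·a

(4·a+5)·(4·c+7)

Group as (16·a·c+28·a) + (20·c+35) = 4·a·(4·c+7) + 5·(4·c+7).
Both groups share the factor (4·c+7).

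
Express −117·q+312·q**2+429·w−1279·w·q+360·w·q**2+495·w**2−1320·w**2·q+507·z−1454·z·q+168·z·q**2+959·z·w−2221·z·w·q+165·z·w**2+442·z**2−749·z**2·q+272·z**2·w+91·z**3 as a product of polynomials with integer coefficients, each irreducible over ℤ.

Group: 7·z·(13·z**2+11·z·w−107·z·q+39·z−88·w·q+33·w+24·q**2−9·q) + (15·w+13)·(13·z**2+11·z·w−107·z·q+39·z−88·w·q+33·w+24·q**2−9·q); both groups contain (13·z**2+11·z·w−107·z·q+39·z−88·w·q+33·w+24·q**2−9·q), so (7·z+15·w+13) is a factor with cofactor 13·z**2+11·z·w−107·z·q+39·z−88·w·q+33·w+24·q**2−9·q.
The cofactor groups again: 13·z**2+11·z·w−107·z·q+39·z−88·w·q+33·w+24·q**2−9·q = 13·z·(z−8·q+3) + (11·w−3·q)·(z−8·q+3); both groups contain (z−8·q+3), giving (13·z+11·w−3·q)·(z−8·q+3).

(13·z+11·w−3·q)·(z−8·q+3)·(7·z+15·w+13)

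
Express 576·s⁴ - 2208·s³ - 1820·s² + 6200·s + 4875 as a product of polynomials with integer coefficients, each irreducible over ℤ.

By the rational root theorem, s = 15/4 is a root, so (4·s - 15) divides it; the quotient is 144·s³ - 12·s² - 500·s - 325.
Then s = -5/4 is a root, so (4·s + 5) is a factor; dividing leaves 36·s² - 48·s - 65.
The remaining quadratic factors as (6·s + 5)(6·s - 13).

(4·s + 5)·(4·s - 15)·(6·s + 5)·(6·s - 13)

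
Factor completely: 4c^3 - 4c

Pull out the common factor 4c; c^2 - 1 is a difference of squares.

4c(c + 1)(c - 1)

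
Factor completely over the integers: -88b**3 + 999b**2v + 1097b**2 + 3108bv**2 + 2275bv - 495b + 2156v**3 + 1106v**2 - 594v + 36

-(11b + 14v - 1)(8b + 11v - 3)(b - 14v - 12)

Group: 11b(-8b**2 + 101bv + 99b + 154v**2 + 90v - 36) + (14v - 1)(-8b**2 + 101bv + 99b + 154v**2 + 90v - 36); both groups contain (-8b**2 + 101bv + 99b + 154v**2 + 90v - 36), so (11b + 14v - 1) is a factor with cofactor -8b**2 + 101bv + 99b + 154v**2 + 90v - 36.
The cofactor groups again: -8b**2 + 101bv + 99b + 154v**2 + 90v - 36 = -b(8b + 11v - 3) + (14v + 12)(8b + 11v - 3); both groups contain (8b + 11v - 3), giving -(b - 14v - 12)(8b + 11v - 3).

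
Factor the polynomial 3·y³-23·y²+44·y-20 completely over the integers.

(3·y-2)·(y-2)·(y-5)

Trying the rational-root candidates, y = 2/3 is a root, so (3·y-2) divides it; the quotient is y²-7·y+10.
The remaining quadratic factors as (y-2)(y-5).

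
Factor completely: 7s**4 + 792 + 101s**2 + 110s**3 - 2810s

Among the possible rational roots, s = 4 is a root, giving the factor (s - 4) and quotient 7s**3 + 138s**2 + 653s - 198.
Next, s = 2/7 is a root, giving the factor (7s - 2) and quotient s**2 + 20s + 99.
The remaining quadratic factors as (s + 9)(s + 11).

(7s - 2)(s + 11)(s + 9)(s - 4)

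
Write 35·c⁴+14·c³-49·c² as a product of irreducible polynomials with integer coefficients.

7·c²·(5·c+7)·(c-1)

Pull out the common factor 7·c², then factor the remaining trinomial.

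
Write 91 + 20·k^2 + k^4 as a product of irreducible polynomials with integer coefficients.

Substitute u = k^2 to get a quadratic in u, then factor.
k^2 + 7 is irreducible over ℤ (always positive, so no real roots).
k^2 + 13 is irreducible over ℤ (always positive, so no real roots).

(k^2 + 13)·(k^2 + 7)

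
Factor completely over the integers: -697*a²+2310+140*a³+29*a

Testing divisors of the constant over divisors of the leading coefficient, a = 14/5 is a root, so (5*a-14) divides it; the quotient is 28*a²-61*a-165.
The remaining quadratic factors as (7*a+11)(4*a-15).

(4*a-15)*(5*a-14)*(7*a+11)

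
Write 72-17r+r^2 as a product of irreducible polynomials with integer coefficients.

(r-8)(r-9)

Two integers with product 72 and sum -17 are -8 and -9.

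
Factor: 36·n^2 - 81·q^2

Pull out the common factor 9; 4·n^2 - 9·q^2 is a difference of squares.

9·(2·n + 3·q)·(2·n - 3·q)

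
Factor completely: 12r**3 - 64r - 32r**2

Pull out the common factor 4r, then factor the remaining trinomial.

4r(3r + 4)(r - 4)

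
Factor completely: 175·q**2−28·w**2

7·(5·q+2·w)·(5·q−2·w)

Factor out 7, leaving 25·q**2−4·w**2, which is a difference of two squares.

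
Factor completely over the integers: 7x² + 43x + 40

(7x + 8)(x + 5)

Need a pair with product 7·40 = 280 and sum 43: that's 35 and 8.
Split the middle term: 7x² + 35x + 8x + 40 = 7x(x + 5) + 8(x + 5).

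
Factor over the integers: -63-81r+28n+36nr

Group as (36nr+28n) + (-81r-63) = 4n(9r+7) - 9(9r+7).
Both groups share the factor (9r+7).

(4n-9)(9r+7)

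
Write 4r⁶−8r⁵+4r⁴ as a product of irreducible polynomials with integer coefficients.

Pull out the common factor 4r⁴, leaving r²−2r+1.
Recognize a perfect-square trinomial with the parts r and 1.

4r⁴(r−1)²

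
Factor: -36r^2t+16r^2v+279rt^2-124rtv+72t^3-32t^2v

-(4r+t)(9t-4v)(r-8t)

Group: r(-36rt+16rv-9t^2+4tv) - 8t(-36rt+16rv-9t^2+4tv); both groups contain (-36rt+16rv-9t^2+4tv), so (r-8t) is a factor with cofactor -36rt+16rv-9t^2+4tv.
The cofactor groups again: -36rt+16rv-9t^2+4tv = -4r(9t-4v) - t(9t-4v); both groups contain (9t-4v), giving -(4r+t)(9t-4v).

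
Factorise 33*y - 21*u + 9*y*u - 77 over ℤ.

(3*u + 11)*(3*y - 7)

Group as (9*y*u + 33*y) + (-21*u - 77) = 3*y*(3*u + 11) - 7*(3*u + 11).
Both groups share the factor (3*u + 11).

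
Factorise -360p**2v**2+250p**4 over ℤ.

10p**2(5p+6v)(5p-6v)

Every term has a factor of 10p**2. Then 25p**2-36v**2 = (5p)² − (6v)².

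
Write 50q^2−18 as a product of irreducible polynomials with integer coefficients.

2(5q+3)(5q−3)

Every term has a factor of 2. Then 25q^2−9 = (5q)² − (3)².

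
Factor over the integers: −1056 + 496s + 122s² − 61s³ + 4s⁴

Among the possible rational roots, s = 2 is a root, giving the factor (s − 2) and quotient 4s³ − 53s² + 16s + 528.
Then s = 4 is a root, so (s − 4) is a factor; dividing leaves 4s² − 37s − 132.
The remaining quadratic factors as (s − 12)(4s + 11).

(4s + 11)(s − 12)(s − 2)(s − 4)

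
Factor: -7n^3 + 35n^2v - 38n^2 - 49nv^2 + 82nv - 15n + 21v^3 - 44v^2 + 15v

-(7n - 7v + 3)(n - 3v + 5)(n - v)

Group: n(-7n^2 + 14nv - 3n - 7v^2 + 3v) + (-3v + 5)(-7n^2 + 14nv - 3n - 7v^2 + 3v); both groups contain (-7n^2 + 14nv - 3n - 7v^2 + 3v), so (n - 3v + 5) is a factor with cofactor -7n^2 + 14nv - 3n - 7v^2 + 3v.
The cofactor groups again: -7n^2 + 14nv - 3n - 7v^2 + 3v = -7n(n - v) + (7v - 3)(n - v); both groups contain (n - v), giving -(7n - 7v + 3)(n - v).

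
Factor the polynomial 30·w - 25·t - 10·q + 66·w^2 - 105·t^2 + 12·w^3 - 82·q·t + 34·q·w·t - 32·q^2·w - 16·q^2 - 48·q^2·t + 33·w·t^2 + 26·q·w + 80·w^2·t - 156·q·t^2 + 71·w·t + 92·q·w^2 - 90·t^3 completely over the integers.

Group: 2·q·(-16·q·w - 24·q·t - 8·q - 2·w^2 - 15·w·t - 11·w - 18·t^2 - 21·t - 5) + (-6·w + 5·t)·(-16·q·w - 24·q·t - 8·q - 2·w^2 - 15·w·t - 11·w - 18·t^2 - 21·t - 5); both groups contain (-16·q·w - 24·q·t - 8·q - 2·w^2 - 15·w·t - 11·w - 18·t^2 - 21·t - 5), so (2·q - 6·w + 5·t) is a factor with cofactor -16·q·w - 24·q·t - 8·q - 2·w^2 - 15·w·t - 11·w - 18·t^2 - 21·t - 5.
The cofactor groups again: -16·q·w - 24·q·t - 8·q - 2·w^2 - 15·w·t - 11·w - 18·t^2 - 21·t - 5 = -2·w·(8·q + w + 6·t + 5) + (-3·t - 1)·(8·q + w + 6·t + 5); both groups contain (8·q + w + 6·t + 5), giving -(2·w + 3·t + 1)·(8·q + w + 6·t + 5).

-(2·q - 6·w + 5·t)·(2·w + 3·t + 1)·(8·q + w + 6·t + 5)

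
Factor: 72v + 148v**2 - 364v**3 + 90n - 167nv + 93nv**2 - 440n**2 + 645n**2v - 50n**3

Group: 5n(-10n**2 + 137nv - 88n - 91v**2 + 37v + 18) + 4v(-10n**2 + 137nv - 88n - 91v**2 + 37v + 18); both groups contain (-10n**2 + 137nv - 88n - 91v**2 + 37v + 18), so (5n + 4v) is a factor with cofactor -10n**2 + 137nv - 88n - 91v**2 + 37v + 18.
The cofactor groups again: -10n**2 + 137nv - 88n - 91v**2 + 37v + 18 = -n(10n - 7v - 2) + (13v - 9)(10n - 7v - 2); both groups contain (10n - 7v - 2), giving -(n - 13v + 9)(10n - 7v - 2).

-(10n - 7v - 2)(5n + 4v)(n - 13v + 9)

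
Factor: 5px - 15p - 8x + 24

Group as (5px - 15p) + (-8x + 24) = 5p(x - 3) - 8(x - 3).
Both groups share the factor (x - 3).

(5p - 8)(x - 3)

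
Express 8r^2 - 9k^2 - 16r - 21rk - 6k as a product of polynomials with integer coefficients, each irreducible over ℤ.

(r - 3k - 2)(8r + 3k)

Group: r(8r + 3k) + (-3k - 2)(8r + 3k); both groups contain (8r + 3k).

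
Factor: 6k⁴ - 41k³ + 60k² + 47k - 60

(6k - 5)(k + 1)(k - 3)(k - 4)

Testing divisors of the constant over divisors of the leading coefficient, k = 4 is a root, so (k - 4) is a factor; dividing leaves 6k³ - 17k² - 8k + 15.
Continuing, k = 5/6 is a root, so (6k - 5) divides it; the quotient is k² - 2k - 3.
The remaining quadratic factors as (k - 3)(k + 1).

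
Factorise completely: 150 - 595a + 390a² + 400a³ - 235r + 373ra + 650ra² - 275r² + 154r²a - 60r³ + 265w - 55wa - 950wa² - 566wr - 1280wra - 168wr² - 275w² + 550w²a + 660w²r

(5w + r - 5a + 2)(11w - 5r - 8a - 15)(12r + 10a - 5)

Group: 11w(60wr + 50wa - 25w + 12r² - 50ra + 19r - 50a² + 45a - 10) + (-5r - 8a - 15)(60wr + 50wa - 25w + 12r² - 50ra + 19r - 50a² + 45a - 10); both groups contain (60wr + 50wa - 25w + 12r² - 50ra + 19r - 50a² + 45a - 10), so (11w - 5r - 8a - 15) is a factor with cofactor 60wr + 50wa - 25w + 12r² - 50ra + 19r - 50a² + 45a - 10.
The cofactor groups again: 60wr + 50wa - 25w + 12r² - 50ra + 19r - 50a² + 45a - 10 = 12r(5w + r - 5a + 2) + (10a - 5)(5w + r - 5a + 2); both groups contain (5w + r - 5a + 2), giving (12r + 10a - 5)(5w + r - 5a + 2).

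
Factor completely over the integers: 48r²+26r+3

Need a pair with product 48·3 = 144 and sum 26: that's 18 and 8.
Split the middle term: 48r²+18r + 8r+3 = 6r(8r+3) + (8r+3).

(6r+1)(8r+3)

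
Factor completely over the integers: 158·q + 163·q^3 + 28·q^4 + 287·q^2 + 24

(4·q + 1)·(7·q + 4)·(q + 2)·(q + 3)

Among the possible rational roots, q = -2 is a root, so (q + 2) divides it; the quotient is 28·q^3 + 107·q^2 + 73·q + 12.
Continuing, q = -3 is a root, giving the factor (q + 3) and quotient 28·q^2 + 23·q + 4.
The remaining quadratic factors as (7·q + 4)(4·q + 1).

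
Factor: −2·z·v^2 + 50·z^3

2·z·(5·z − v)·(5·z + v)

Every term has a factor of 2·z. Then 25·z^2 − v^2 = (5·z)² − (v)².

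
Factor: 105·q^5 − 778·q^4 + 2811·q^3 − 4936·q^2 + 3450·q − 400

By the rational root theorem, q = 8/5 is a root, so (5·q − 8) is a factor; dividing leaves 21·q^4 − 122·q^3 + 367·q^2 − 400·q + 50.
Continuing, q = 1/7 is a root, giving the factor (7·q − 1) and quotient 3·q^3 − 17·q^2 + 50·q − 50.
Next, q = 5/3 is a root, so (3·q − 5) divides it; the quotient is q^2 − 4·q + 10.
The quadratic q^2 − 4·q + 10 has discriminant −24 < 0 and is irreducible over ℤ.

(3·q − 5)·(5·q − 8)·(7·q − 1)·(q^2 − 4·q + 10)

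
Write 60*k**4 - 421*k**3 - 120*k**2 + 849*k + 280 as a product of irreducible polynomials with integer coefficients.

(3*k + 1)*(4*k + 5)*(5*k - 8)*(k - 7)

Trying the rational-root candidates, k = 7 is a root, so (k - 7) divides it; the quotient is 60*k**3 - k**2 - 127*k - 40.
Next, k = -1/3 is a root, so (3*k + 1) is a factor; dividing leaves 20*k**2 - 7*k - 40.
The remaining quadratic factors as (4*k + 5)(5*k - 8).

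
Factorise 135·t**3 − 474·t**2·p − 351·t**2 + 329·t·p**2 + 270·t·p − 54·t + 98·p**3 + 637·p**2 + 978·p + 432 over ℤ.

Group: 9·t·(15·t**2 − 56·t·p − 54·t + 49·p**2 + 98·p + 48) + (2·p + 9)·(15·t**2 − 56·t·p − 54·t + 49·p**2 + 98·p + 48); both groups contain (15·t**2 − 56·t·p − 54·t + 49·p**2 + 98·p + 48), so (9·t + 2·p + 9) is a factor with cofactor 15·t**2 − 56·t·p − 54·t + 49·p**2 + 98·p + 48.
The cofactor groups again: 15·t**2 − 56·t·p − 54·t + 49·p**2 + 98·p + 48 = 5·t·(3·t − 7·p − 6) + (−7·p − 8)·(3·t − 7·p − 6); both groups contain (3·t − 7·p − 6), giving (5·t − 7·p − 8)·(3·t − 7·p − 6).

(3·t − 7·p − 6)·(5·t − 7·p − 8)·(9·t + 2·p + 9)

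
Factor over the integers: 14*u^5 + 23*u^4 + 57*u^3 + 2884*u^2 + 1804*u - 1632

Trying the rational-root candidates, u = -6 is a root, so (u + 6) divides it; the quotient is 14*u^4 - 61*u^3 + 423*u^2 + 346*u - 272.
Next, u = 1/2 is a root, so (2*u - 1) is a factor; dividing leaves 7*u^3 - 27*u^2 + 198*u + 272.
Then u = -8/7 is a root, so (7*u + 8) divides it; the quotient is u^2 - 5*u + 34.
The quadratic u^2 - 5*u + 34 has discriminant -111 < 0 and is irreducible over ℤ.

(2*u - 1)*(7*u + 8)*(u + 6)*(u^2 - 5*u + 34)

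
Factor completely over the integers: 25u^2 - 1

(5u + 1)(5u - 1)

Need a pair with product 25·(-1) = -25 and sum 0: that's 5 and -5.
Split the middle term: 25u^2 + 5u - 5u - 1 = 5u(5u + 1) - (5u + 1).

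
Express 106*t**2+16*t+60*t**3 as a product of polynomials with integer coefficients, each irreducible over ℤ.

Pull out the common factor 2*t, then factor the remaining trinomial.

2*t*(5*t+8)*(6*t+1)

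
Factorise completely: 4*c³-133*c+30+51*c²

Trying the rational-root candidates, c = -15 is a root, so (c+15) is a factor; dividing leaves 4*c²-9*c+2.
The remaining quadratic factors as (c-2)(4*c-1).

(4*c-1)*(c+15)*(c-2)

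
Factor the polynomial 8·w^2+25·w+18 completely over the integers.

Need a pair with product 8·18 = 144 and sum 25: that's 16 and 9.
Split the middle term: 8·w^2+16·w + 9·w+18 = 8·w·(w+2) + 9·(w+2).

(8·w+9)·(w+2)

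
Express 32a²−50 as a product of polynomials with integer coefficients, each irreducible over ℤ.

2(4a+5)(4a−5)

Every term has a factor of 2. Then 16a²−25 = (4a)² − (5)².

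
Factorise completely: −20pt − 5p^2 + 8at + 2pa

−(5p − 2a)(p + 4t)

Group: −5p(p + 4t) + 2a(p + 4t); both groups contain (p + 4t).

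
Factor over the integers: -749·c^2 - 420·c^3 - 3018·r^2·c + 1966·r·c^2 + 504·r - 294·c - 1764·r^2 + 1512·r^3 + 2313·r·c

(14·r - 12·c - 7)·(9·r - 5·c - 6)·(12·r - 7·c)

Group: 9·r·(168·r^2 - 242·r·c - 84·r + 84·c^2 + 49·c) + (-5·c - 6)·(168·r^2 - 242·r·c - 84·r + 84·c^2 + 49·c); both groups contain (168·r^2 - 242·r·c - 84·r + 84·c^2 + 49·c), so (9·r - 5·c - 6) is a factor with cofactor 168·r^2 - 242·r·c - 84·r + 84·c^2 + 49·c.
The cofactor groups again: 168·r^2 - 242·r·c - 84·r + 84·c^2 + 49·c = 14·r·(12·r - 7·c) + (-12·c - 7)·(12·r - 7·c); both groups contain (12·r - 7·c), giving (14·r - 12·c - 7)·(12·r - 7·c).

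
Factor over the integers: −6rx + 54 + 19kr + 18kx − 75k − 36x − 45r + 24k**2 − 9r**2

Group: 3k(8k + 9r + 6x − 9) + (−r − 6)(8k + 9r + 6x − 9); both groups contain (8k + 9r + 6x − 9).

(3k − r − 6)(8k + 9r + 6x − 9)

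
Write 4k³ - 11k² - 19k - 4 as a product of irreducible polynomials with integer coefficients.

(4k + 1)(k + 1)(k - 4)

Testing divisors of the constant over divisors of the leading coefficient, k = 4 is a root, giving the factor (k - 4) and quotient 4k² + 5k + 1.
The remaining quadratic factors as (4k + 1)(k + 1).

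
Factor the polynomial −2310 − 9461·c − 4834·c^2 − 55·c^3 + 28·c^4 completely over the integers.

Trying the rational-root candidates, c = −2/7 is a root, giving the factor (7·c + 2) and quotient 4·c^3 − 9·c^2 − 688·c − 1155.
Continuing, c = −11 is a root, so (c + 11) divides it; the quotient is 4·c^2 − 53·c − 105.
The remaining quadratic factors as (4·c + 7)(c − 15).

(4·c + 7)·(7·c + 2)·(c + 11)·(c − 15)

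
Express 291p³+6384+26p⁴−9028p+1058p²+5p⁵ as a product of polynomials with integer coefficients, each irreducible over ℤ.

(5p−4)(p+7)(p−3)(p²+2p+76)

Trying the rational-root candidates, p = 3 is a root, so (p−3) is a factor; dividing leaves 5p⁴+41p³+414p²+2300p−2128.
Continuing, p = 4/5 is a root, so (5p−4) is a factor; dividing leaves p³+9p²+90p+532.
Then p = −7 is a root, so (p+7) is a factor; dividing leaves p²+2p+76.
The quadratic p²+2p+76 has discriminant −300 < 0 and is irreducible over ℤ.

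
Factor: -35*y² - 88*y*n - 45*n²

Group: -7*y*(5*y + 9*n) - 5*n*(5*y + 9*n); both groups contain (5*y + 9*n).

-(7*y + 5*n)*(5*y + 9*n)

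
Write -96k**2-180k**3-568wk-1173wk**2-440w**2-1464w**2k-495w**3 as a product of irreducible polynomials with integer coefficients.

Group: 5w(-99w**2-273wk-88w-180k**2-96k) + k(-99w**2-273wk-88w-180k**2-96k); both groups contain (-99w**2-273wk-88w-180k**2-96k), so (5w+k) is a factor with cofactor -99w**2-273wk-88w-180k**2-96k.
The cofactor groups again: -99w**2-273wk-88w-180k**2-96k = -11w(9w+15k+8) - 12k(9w+15k+8); both groups contain (9w+15k+8), giving -(11w+12k)(9w+15k+8).

-(11w+12k)(9w+15k+8)(5w+k)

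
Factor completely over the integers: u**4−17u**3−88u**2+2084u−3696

(u+11)(u−12)(u−14)(u−2)

Among the possible rational roots, u = 14 is a root, so (u−14) is a factor; dividing leaves u**3−3u**2−130u+264.
Then u = 2 is a root, so (u−2) is a factor; dividing leaves u**2−u−132.
The remaining quadratic factors as (u−12)(u+11).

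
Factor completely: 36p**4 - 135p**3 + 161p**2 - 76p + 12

By the rational root theorem, p = 3/4 is a root, so (4p - 3) divides it; the quotient is 9p**3 - 27p**2 + 20p - 4.
Then p = 1/3 is a root, so (3p - 1) is a factor; dividing leaves 3p**2 - 8p + 4.
The remaining quadratic factors as (3p - 2)(p - 2).

(3p - 1)(3p - 2)(4p - 3)(p - 2)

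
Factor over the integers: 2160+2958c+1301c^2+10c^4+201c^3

By the rational root theorem, c = -15/2 is a root, so (2c+15) divides it; the quotient is 5c^3+63c^2+178c+144.
Then c = -2 is a root, so (c+2) divides it; the quotient is 5c^2+53c+72.
The remaining quadratic factors as (5c+8)(c+9).

(2c+15)(5c+8)(c+2)(c+9)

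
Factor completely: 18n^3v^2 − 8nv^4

2nv^2(3n + 2v)(3n − 2v)

Every term has a factor of 2nv^2. Then 9n^2 − 4v^2 = (3n)² − (2v)².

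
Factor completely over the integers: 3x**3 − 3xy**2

3x(x + y)(x − y)

Every term has a factor of 3x. Then x**2 − y**2 = (x)² − (y)².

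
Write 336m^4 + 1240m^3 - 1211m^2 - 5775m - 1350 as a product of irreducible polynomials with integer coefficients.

(3m + 10)(4m + 1)(4m + 9)(7m - 15)

Among the possible rational roots, m = -9/4 is a root, so (4m + 9) is a factor; dividing leaves 84m^3 + 121m^2 - 575m - 150.
Next, m = -1/4 is a root, so (4m + 1) is a factor; dividing leaves 21m^2 + 25m - 150.
The remaining quadratic factors as (3m + 10)(7m - 15).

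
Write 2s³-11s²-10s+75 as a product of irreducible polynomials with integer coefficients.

Testing divisors of the constant over divisors of the leading coefficient, s = -5/2 is a root, giving the factor (2s+5) and quotient s²-8s+15.
The remaining quadratic factors as (s-3)(s-5).

(2s+5)(s-3)(s-5)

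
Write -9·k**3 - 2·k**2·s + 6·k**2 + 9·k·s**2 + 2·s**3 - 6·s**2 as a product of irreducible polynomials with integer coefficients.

-(9·k + 2·s - 6)·(k + s)·(k - s)

Group: k·(-9·k**2 - 11·k·s + 6·k - 2·s**2 + 6·s) - s·(-9·k**2 - 11·k·s + 6·k - 2·s**2 + 6·s); both groups contain (-9·k**2 - 11·k·s + 6·k - 2·s**2 + 6·s), so (k - s) is a factor with cofactor -9·k**2 - 11·k·s + 6·k - 2·s**2 + 6·s.
The cofactor groups again: -9·k**2 - 11·k·s + 6·k - 2·s**2 + 6·s = -9·k·(k + s) + (-2·s + 6)·(k + s); both groups contain (k + s), giving -(9·k + 2·s - 6)·(k + s).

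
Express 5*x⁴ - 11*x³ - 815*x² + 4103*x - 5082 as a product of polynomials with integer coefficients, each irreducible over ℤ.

By the rational root theorem, x = 3 is a root, so (x - 3) divides it; the quotient is 5*x³ + 4*x² - 803*x + 1694.
Continuing, x = -14 is a root, so (x + 14) is a factor; dividing leaves 5*x² - 66*x + 121.
The remaining quadratic factors as (x - 11)(5*x - 11).

(5*x - 11)*(x + 14)*(x - 11)*(x - 3)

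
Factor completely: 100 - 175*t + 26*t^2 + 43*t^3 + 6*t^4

(6*t - 5)*(t + 4)*(t + 5)*(t - 1)

Trying the rational-root candidates, t = 5/6 is a root, so (6*t - 5) is a factor; dividing leaves t^3 + 8*t^2 + 11*t - 20.
Continuing, t = 1 is a root, giving the factor (t - 1) and quotient t^2 + 9*t + 20.
The remaining quadratic factors as (t + 4)(t + 5).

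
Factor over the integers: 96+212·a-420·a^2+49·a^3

Trying the rational-root candidates, a = -2/7 is a root, giving the factor (7·a+2) and quotient 7·a^2-62·a+48.
The remaining quadratic factors as (a-8)(7·a-6).

(7·a+2)·(7·a-6)·(a-8)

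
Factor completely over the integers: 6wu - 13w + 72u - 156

(6u - 13)(w + 12)

Group as (6wu - 13w) + (72u - 156) = w(6u - 13) + 12(6u - 13).
Both groups share the factor (6u - 13).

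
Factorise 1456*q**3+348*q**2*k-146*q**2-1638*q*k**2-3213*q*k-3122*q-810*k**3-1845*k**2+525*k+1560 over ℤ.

Group: 13*q*(112*q**2+156*q*k+118*q+54*k**2+69*k-104) + (-15*k-15)*(112*q**2+156*q*k+118*q+54*k**2+69*k-104); both groups contain (112*q**2+156*q*k+118*q+54*k**2+69*k-104), so (13*q-15*k-15) is a factor with cofactor 112*q**2+156*q*k+118*q+54*k**2+69*k-104.
The cofactor groups again: 112*q**2+156*q*k+118*q+54*k**2+69*k-104 = 14*q*(8*q+6*k+13) + (9*k-8)*(8*q+6*k+13); both groups contain (8*q+6*k+13), giving (14*q+9*k-8)*(8*q+6*k+13).

(13*q-15*k-15)*(8*q+6*k+13)*(14*q+9*k-8)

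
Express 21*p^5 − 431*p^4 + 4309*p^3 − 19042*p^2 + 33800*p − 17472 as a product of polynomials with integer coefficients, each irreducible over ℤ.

By the rational root theorem, p = 4 is a root, so (p − 4) is a factor; dividing leaves 21*p^4 − 347*p^3 + 2921*p^2 − 7358*p + 4368.
Continuing, p = 8/3 is a root, so (3*p − 8) is a factor; dividing leaves 7*p^3 − 97*p^2 + 715*p − 546.
Next, p = 6/7 is a root, giving the factor (7*p − 6) and quotient p^2 − 13*p + 91.
The quadratic p^2 − 13*p + 91 has discriminant −195 < 0 and is irreducible over ℤ.

(3*p − 8)*(7*p − 6)*(p − 4)*(p^2 − 13*p + 91)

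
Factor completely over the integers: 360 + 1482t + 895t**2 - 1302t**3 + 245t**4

(5t + 2)(7t + 3)(7t - 15)(t - 4)

Among the possible rational roots, t = 4 is a root, so (t - 4) divides it; the quotient is 245t**3 - 322t**2 - 393t - 90.
Continuing, t = -2/5 is a root, giving the factor (5t + 2) and quotient 49t**2 - 84t - 45.
The remaining quadratic factors as (7t - 15)(7t + 3).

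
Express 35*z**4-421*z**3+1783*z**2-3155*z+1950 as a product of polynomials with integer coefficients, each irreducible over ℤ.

By the rational root theorem, z = 10/7 is a root, giving the factor (7*z-10) and quotient 5*z**3-53*z**2+179*z-195.
Then z = 13/5 is a root, so (5*z-13) divides it; the quotient is z**2-8*z+15.
The remaining quadratic factors as (z-5)(z-3).

(5*z-13)*(7*z-10)*(z-3)*(z-5)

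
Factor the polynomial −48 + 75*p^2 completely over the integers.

3*(5*p + 4)*(5*p − 4)

Pull out the common factor 3; 25*p^2 − 16 is a difference of squares.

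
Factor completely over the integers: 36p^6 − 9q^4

Pull out the common factor 9, leaving 4p^6 − q^4.
Recognize a difference of squares with the parts 2p^3 and q^2.

9(2p^3 + q^2)(2p^3 − q^2)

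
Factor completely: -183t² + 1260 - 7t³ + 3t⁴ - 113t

Trying the rational-root candidates, t = 9 is a root, so (t - 9) is a factor; dividing leaves 3t³ + 20t² - 3t - 140.
Then t = -4 is a root, so (t + 4) divides it; the quotient is 3t² + 8t - 35.
The remaining quadratic factors as (t + 5)(3t - 7).

(3t - 7)(t + 4)(t + 5)(t - 9)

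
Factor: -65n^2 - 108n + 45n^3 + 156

(9n - 13)(5n^2 - 12)

Group as (45n^3 - 108n) + (-65n^2 + 156) = 9n(5n^2 - 12) - 13(5n^2 - 12).
Both groups share the factor (5n^2 - 12).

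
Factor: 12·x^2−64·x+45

(2·x−9)·(6·x−5)

Need a pair with product 12·45 = 540 and sum −64: that's −54 and −10.
Split the middle term: 12·x^2−54·x − 10·x+45 = 6·x·(2·x−9) − 5·(2·x−9).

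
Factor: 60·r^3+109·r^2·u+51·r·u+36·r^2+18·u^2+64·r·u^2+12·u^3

Group: 4·r·(15·r^2+16·r·u+9·r+4·u^2+6·u) + 3·u·(15·r^2+16·r·u+9·r+4·u^2+6·u); both groups contain (15·r^2+16·r·u+9·r+4·u^2+6·u), so (4·r+3·u) is a factor with cofactor 15·r^2+16·r·u+9·r+4·u^2+6·u.
The cofactor groups again: 15·r^2+16·r·u+9·r+4·u^2+6·u = 5·r·(3·r+2·u) + (2·u+3)·(3·r+2·u); both groups contain (3·r+2·u), giving (5·r+2·u+3)·(3·r+2·u).

(3·r+2·u)·(4·r+3·u)·(5·r+2·u+3)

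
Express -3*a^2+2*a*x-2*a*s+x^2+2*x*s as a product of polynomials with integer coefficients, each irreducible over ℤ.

-(3*a+x+2*s)*(a-x)

Group: -3*a*(a-x) + (-x-2*s)*(a-x); both groups contain (a-x).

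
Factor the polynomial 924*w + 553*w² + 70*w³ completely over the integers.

Pull out the common factor 7*w, then factor the remaining trinomial.

7*w*(2*w + 11)*(5*w + 12)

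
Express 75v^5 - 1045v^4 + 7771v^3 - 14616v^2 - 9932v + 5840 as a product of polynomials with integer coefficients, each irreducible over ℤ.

(3v - 10)(5v + 4)(5v - 2)(v^2 - 11v + 73)

Testing divisors of the constant over divisors of the leading coefficient, v = 10/3 is a root, so (3v - 10) is a factor; dividing leaves 25v^4 - 265v^3 + 1707v^2 + 818v - 584.
Continuing, v = -4/5 is a root, giving the factor (5v + 4) and quotient 5v^3 - 57v^2 + 387v - 146.
Next, v = 2/5 is a root, so (5v - 2) divides it; the quotient is v^2 - 11v + 73.
The quadratic v^2 - 11v + 73 has discriminant -171 < 0 and is irreducible over ℤ.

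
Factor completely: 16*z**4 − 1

(2*z + 1)*(2*z − 1)*(4*z**2 + 1)

Write as (4*z**2)² − (1)², then factor 4*z**2 − 1 once more.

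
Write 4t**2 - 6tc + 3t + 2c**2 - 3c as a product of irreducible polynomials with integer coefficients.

(4t - 2c + 3)(t - c)

Group: t(4t - 2c + 3) - c(4t - 2c + 3); both groups contain (4t - 2c + 3).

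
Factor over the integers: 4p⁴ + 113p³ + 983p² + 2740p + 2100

Trying the rational-root candidates, p = -14 is a root, so (p + 14) divides it; the quotient is 4p³ + 57p² + 185p + 150.
Next, p = -10 is a root, so (p + 10) is a factor; dividing leaves 4p² + 17p + 15.
The remaining quadratic factors as (4p + 5)(p + 3).

(4p + 5)(p + 10)(p + 14)(p + 3)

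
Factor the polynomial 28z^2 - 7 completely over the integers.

7(2z + 1)(2z - 1)

Factor out 7, leaving 4z^2 - 1, which is a difference of two squares.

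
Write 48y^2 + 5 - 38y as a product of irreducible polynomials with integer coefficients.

(6y - 1)(8y - 5)

Need a pair with product 48·5 = 240 and sum -38: that's -8 and -30.
Split the middle term: 48y^2 - 8y - 30y + 5 = 8y(6y - 1) - 5(6y - 1).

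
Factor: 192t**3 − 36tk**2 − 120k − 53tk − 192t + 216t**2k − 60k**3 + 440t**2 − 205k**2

Group: 3t(64t**2 + 8tk − 24t − 20k**2 − 15k) + (3k + 8)(64t**2 + 8tk − 24t − 20k**2 − 15k); both groups contain (64t**2 + 8tk − 24t − 20k**2 − 15k), so (3t + 3k + 8) is a factor with cofactor 64t**2 + 8tk − 24t − 20k**2 − 15k.
The cofactor groups again: 64t**2 + 8tk − 24t − 20k**2 − 15k = 8t(8t + 5k) + (−4k − 3)(8t + 5k); both groups contain (8t + 5k), giving (8t − 4k − 3)(8t + 5k).

(8t − 4k − 3)(3t + 3k + 8)(8t + 5k)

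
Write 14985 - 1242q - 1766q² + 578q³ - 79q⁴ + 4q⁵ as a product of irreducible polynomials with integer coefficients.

(4q + 9)(q - 5)(q - 9)(q² - 8q + 37)

Testing divisors of the constant over divisors of the leading coefficient, q = -9/4 is a root, giving the factor (4q + 9) and quotient q⁴ - 22q³ + 194q² - 878q + 1665.
Next, q = 5 is a root, so (q - 5) is a factor; dividing leaves q³ - 17q² + 109q - 333.
Then q = 9 is a root, so (q - 9) is a factor; dividing leaves q² - 8q + 37.
The quadratic q² - 8q + 37 has discriminant -84 < 0 and is irreducible over ℤ.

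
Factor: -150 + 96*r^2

Every term has a factor of 6. Then 16*r^2 - 25 = (4*r)² − (5)².

6*(4*r + 5)*(4*r - 5)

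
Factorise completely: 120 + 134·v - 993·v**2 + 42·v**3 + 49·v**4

(7·v + 2)·(7·v - 3)·(v + 5)·(v - 4)

Among the possible rational roots, v = -5 is a root, giving the factor (v + 5) and quotient 49·v**3 - 203·v**2 + 22·v + 24.
Then v = 4 is a root, so (v - 4) is a factor; dividing leaves 49·v**2 - 7·v - 6.
The remaining quadratic factors as (7·v + 2)(7·v - 3).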